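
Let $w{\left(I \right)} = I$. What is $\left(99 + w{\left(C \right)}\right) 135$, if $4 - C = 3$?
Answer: $13500$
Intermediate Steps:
$C = 1$ ($C = 4 - 3 = 1$)
$\left(99 + w{\left(C \right)}\right) 135 = \left(99 + 1\right) 135 = 100 \cdot 135 = 13500$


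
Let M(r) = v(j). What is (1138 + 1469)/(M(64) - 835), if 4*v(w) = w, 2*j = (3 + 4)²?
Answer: -20856/6631 ≈ -3.1452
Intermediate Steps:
j = 49/2 (j = (3 + 4)²/2 = (½)*7² = (½)*49 = 49/2 ≈ 24.500)
v(w) = w/4
M(r) = 49/8 (M(r) = (¼)*(49/2) = 49/8)
(1138 + 1469)/(M(64) - 835) = (1138 + 1469)/(49/8 - 835) = 2607/(-6631/8) = 2607*(-8/6631) = -20856/6631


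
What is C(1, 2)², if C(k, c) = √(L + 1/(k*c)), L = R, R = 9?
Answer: 19/2 ≈ 9.5000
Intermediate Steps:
L = 9
C(k, c) = √(9 + 1/(c*k)) (C(k, c) = √(9 + 1/(k*c)) = √(9 + 1/(c*k)))
C(1, 2)² = (√(9 + 1/(2*1)))² = (√(9 + (½)*1))² = (√(9 + ½))² = (√(19/2))² = (√38/2)² = 19/2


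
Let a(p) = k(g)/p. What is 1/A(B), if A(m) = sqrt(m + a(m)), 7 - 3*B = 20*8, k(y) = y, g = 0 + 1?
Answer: -I*sqrt(132702)/2602 ≈ -0.14*I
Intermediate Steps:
g = 1
B = -51 (B = 7/3 - 20*8/3 = 7/3 - 1/3*160 = 7/3 - 160/3 = -51)
a(p) = 1/p
A(m) = sqrt(m + 1/m)
1/A(B) = 1/(sqrt(-51 + 1/(-51))) = 1/(sqrt(-51 - 1/51)) = 1/(sqrt(-2602/51)) = 1/(I*sqrt(132702)/51) = -I*sqrt(132702)/2602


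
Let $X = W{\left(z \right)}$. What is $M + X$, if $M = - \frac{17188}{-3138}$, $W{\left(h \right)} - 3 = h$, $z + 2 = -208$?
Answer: $- \frac{316189}{1569} \approx -201.52$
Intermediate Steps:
$z = -210$ ($z = -2 - 208 = -210$)
$W{\left(h \right)} = 3 + h$
$M = \frac{8594}{1569}$ ($M = \left(-17188\right) \left(- \frac{1}{3138}\right) = \frac{8594}{1569} \approx 5.4774$)
$X = -207$ ($X = 3 - 210 = -207$)
$M + X = \frac{8594}{1569} - 207 = - \frac{316189}{1569}$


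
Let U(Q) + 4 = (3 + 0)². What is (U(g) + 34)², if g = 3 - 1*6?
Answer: 1521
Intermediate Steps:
g = -3 (g = 3 - 6 = -3)
U(Q) = 5 (U(Q) = -4 + (3 + 0)² = -4 + 3² = -4 + 9 = 5)
(U(g) + 34)² = (5 + 34)² = 39² = 1521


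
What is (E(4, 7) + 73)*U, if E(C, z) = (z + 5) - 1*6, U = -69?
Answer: -5451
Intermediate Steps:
E(C, z) = -1 + z (E(C, z) = (5 + z) - 6 = -1 + z)
(E(4, 7) + 73)*U = ((-1 + 7) + 73)*(-69) = (6 + 73)*(-69) = 79*(-69) = -5451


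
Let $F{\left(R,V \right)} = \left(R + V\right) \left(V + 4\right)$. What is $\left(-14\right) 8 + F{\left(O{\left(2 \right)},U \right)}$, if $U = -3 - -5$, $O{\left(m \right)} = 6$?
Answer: $-64$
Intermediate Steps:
$U = 2$ ($U = -3 + 5 = 2$)
$F{\left(R,V \right)} = \left(4 + V\right) \left(R + V\right)$ ($F{\left(R,V \right)} = \left(R + V\right) \left(4 + V\right) = \left(4 + V\right) \left(R + V\right)$)
$\left(-14\right) 8 + F{\left(O{\left(2 \right)},U \right)} = \left(-14\right) 8 + \left(2^{2} + 4 \cdot 6 + 4 \cdot 2 + 6 \cdot 2\right) = -112 + \left(4 + 24 + 8 + 12\right) = -112 + 48 = -64$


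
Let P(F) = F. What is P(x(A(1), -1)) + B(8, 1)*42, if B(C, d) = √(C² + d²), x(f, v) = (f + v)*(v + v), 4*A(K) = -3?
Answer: 7/2 + 42*√65 ≈ 342.11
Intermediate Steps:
A(K) = -¾ (A(K) = (¼)*(-3) = -¾)
x(f, v) = 2*v*(f + v) (x(f, v) = (f + v)*(2*v) = 2*v*(f + v))
P(x(A(1), -1)) + B(8, 1)*42 = 2*(-1)*(-¾ - 1) + √(8² + 1²)*42 = 2*(-1)*(-7/4) + √(64 + 1)*42 = 7/2 + √65*42 = 7/2 + 42*√65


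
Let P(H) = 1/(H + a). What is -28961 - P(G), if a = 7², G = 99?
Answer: -4286229/148 ≈ -28961.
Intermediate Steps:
a = 49
P(H) = 1/(49 + H) (P(H) = 1/(H + 49) = 1/(49 + H))
-28961 - P(G) = -28961 - 1/(49 + 99) = -28961 - 1/148 = -4286229/148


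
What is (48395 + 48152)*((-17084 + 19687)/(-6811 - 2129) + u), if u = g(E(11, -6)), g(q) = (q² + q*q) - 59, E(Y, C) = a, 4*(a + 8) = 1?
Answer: 105015040823/17880 ≈ 5.8733e+6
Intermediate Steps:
a = -31/4 (a = -8 + (¼)*1 = -8 + ¼ = -31/4 ≈ -7.7500)
E(Y, C) = -31/4
g(q) = -59 + 2*q² (g(q) = (q² + q²) - 59 = 2*q² - 59 = -59 + 2*q²)
u = 489/8 (u = -59 + 2*(-31/4)² = -59 + 2*(961/16) = -59 + 961/8 = 489/8 ≈ 61.125)
(48395 + 48152)*((-17084 + 19687)/(-6811 - 2129) + u) = (48395 + 48152)*((-17084 + 19687)/(-6811 - 2129) + 489/8) = 96547*(2603/(-8940) + 489/8) = 96547*(2603*(-1/8940) + 489/8) = 96547*(-2603/8940 + 489/8) = 96547*(1087709/17880) = 105015040823/17880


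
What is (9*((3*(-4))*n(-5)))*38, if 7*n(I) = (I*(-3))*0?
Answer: 0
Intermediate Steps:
n(I) = 0 (n(I) = ((I*(-3))*0)/7 = (-3*I*0)/7 = (⅐)*0 = 0)
(9*((3*(-4))*n(-5)))*38 = (9*((3*(-4))*0))*38 = (9*(-12*0))*38 = (9*0)*38 = 0*38 = 0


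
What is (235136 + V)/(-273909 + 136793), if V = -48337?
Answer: -186799/137116 ≈ -1.3623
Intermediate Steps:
(235136 + V)/(-273909 + 136793) = (235136 - 48337)/(-273909 + 136793) = 186799/(-137116) = 186799*(-1/137116) = -186799/137116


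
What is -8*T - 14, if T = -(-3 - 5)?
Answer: -78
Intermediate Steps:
T = 8 (T = -1*(-8) = 8)
-8*T - 14 = -8*8 - 14 = -64 - 14 = -78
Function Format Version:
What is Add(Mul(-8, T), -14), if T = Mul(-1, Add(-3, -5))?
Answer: -78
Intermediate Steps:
T = 8 (T = Mul(-1, -8) = 8)
Add(Mul(-8, T), -14) = Add(Mul(-8, 8), -14) = Add(-64, -14) = -78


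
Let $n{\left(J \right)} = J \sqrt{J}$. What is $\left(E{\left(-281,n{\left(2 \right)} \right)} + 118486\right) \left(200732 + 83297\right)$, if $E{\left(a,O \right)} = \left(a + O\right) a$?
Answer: $56080673963 - 159624298 \sqrt{2} \approx 5.5855 \cdot 10^{10}$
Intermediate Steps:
$n{\left(J \right)} = J^{\frac{3}{2}}$
$E{\left(a,O \right)} = a \left(O + a\right)$ ($E{\left(a,O \right)} = \left(O + a\right) a = a \left(O + a\right)$)
$\left(E{\left(-281,n{\left(2 \right)} \right)} + 118486\right) \left(200732 + 83297\right) = \left(- 281 \left(2^{\frac{3}{2}} - 281\right) + 118486\right) \left(200732 + 83297\right) = \left(- 281 \left(2 \sqrt{2} - 281\right) + 118486\right) 284029 = \left(- 281 \left(-281 + 2 \sqrt{2}\right) + 118486\right) 284029 = \left(\left(78961 - 562 \sqrt{2}\right) + 118486\right) 284029 = \left(197447 - 562 \sqrt{2}\right) 284029 = 56080673963 - 159624298 \sqrt{2}$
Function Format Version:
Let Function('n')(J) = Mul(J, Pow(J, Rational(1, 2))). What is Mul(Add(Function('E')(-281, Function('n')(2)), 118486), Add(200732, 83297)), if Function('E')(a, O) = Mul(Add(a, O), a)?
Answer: Add(56080673963, Mul(-159624298, Pow(2, Rational(1, 2)))) ≈ 5.5855e+10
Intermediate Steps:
Function('n')(J) = Pow(J, Rational(3, 2))
Function('E')(a, O) = Mul(a, Add(O, a)) (Function('E')(a, O) = Mul(Add(O, a), a) = Mul(a, Add(O, a)))
Mul(Add(Function('E')(-281, Function('n')(2)), 118486), Add(200732, 83297)) = Mul(Add(Mul(-281, Add(Pow(2, Rational(3, 2)), -281)), 118486), Add(200732, 83297)) = Mul(Add(Mul(-281, Add(Mul(2, Pow(2, Rational(1, 2))), -281)), 118486), 284029) = Mul(Add(Mul(-281, Add(-281, Mul(2, Pow(2, Rational(1, 2))))), 118486), 284029) = Mul(Add(Add(78961, Mul(-562, Pow(2, Rational(1, 2)))), 118486), 284029) = Mul(Add(197447, Mul(-562, Pow(2, Rational(1, 2)))), 284029) = Add(56080673963, Mul(-159624298, Pow(2, Rational(1, 2))))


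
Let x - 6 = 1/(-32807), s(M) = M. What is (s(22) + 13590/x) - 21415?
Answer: -3765172383/196841 ≈ -19128.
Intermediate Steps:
x = 196841/32807 (x = 6 + 1/(-32807) = 6 - 1/32807 = 196841/32807 ≈ 6.0000)
(s(22) + 13590/x) - 21415 = (22 + 13590/(196841/32807)) - 21415 = (22 + 13590*(32807/196841)) - 21415 = (22 + 445847130/196841) - 21415 = 450177632/196841 - 21415 = -3765172383/196841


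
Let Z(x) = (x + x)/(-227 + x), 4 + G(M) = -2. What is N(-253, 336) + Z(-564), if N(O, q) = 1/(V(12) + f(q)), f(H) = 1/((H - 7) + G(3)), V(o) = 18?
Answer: 6814813/4599665 ≈ 1.4816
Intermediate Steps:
G(M) = -6 (G(M) = -4 - 2 = -6)
Z(x) = 2*x/(-227 + x) (Z(x) = (2*x)/(-227 + x) = 2*x/(-227 + x))
f(H) = 1/(-13 + H) (f(H) = 1/((H - 7) - 6) = 1/((-7 + H) - 6) = 1/(-13 + H))
N(O, q) = 1/(18 + 1/(-13 + q))
N(-253, 336) + Z(-564) = (-13 + 336)/(-233 + 18*336) + 2*(-564)/(-227 - 564) = 323/(-233 + 6048) + 2*(-564)/(-791) = 323/5815 + 2*(-564)*(-1/791) = (1/5815)*323 + 1128/791 = 323/5815 + 1128/791 = 6814813/4599665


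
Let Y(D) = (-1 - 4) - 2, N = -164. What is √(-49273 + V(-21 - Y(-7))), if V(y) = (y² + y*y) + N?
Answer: I*√49045 ≈ 221.46*I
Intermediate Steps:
Y(D) = -7 (Y(D) = -5 - 2 = -7)
V(y) = -164 + 2*y² (V(y) = (y² + y*y) - 164 = (y² + y²) - 164 = 2*y² - 164 = -164 + 2*y²)
√(-49273 + V(-21 - Y(-7))) = √(-49273 + (-164 + 2*(-21 - 1*(-7))²)) = √(-49273 + (-164 + 2*(-21 + 7)²)) = √(-49273 + (-164 + 2*(-14)²)) = √(-49273 + (-164 + 2*196)) = √(-49273 + (-164 + 392)) = √(-49273 + 228) = √(-49045) = I*√49045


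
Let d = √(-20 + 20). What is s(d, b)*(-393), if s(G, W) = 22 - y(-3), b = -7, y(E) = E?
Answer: -9825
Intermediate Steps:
d = 0 (d = √0 = 0)
s(G, W) = 25 (s(G, W) = 22 - 1*(-3) = 22 + 3 = 25)
s(d, b)*(-393) = 25*(-393) = -9825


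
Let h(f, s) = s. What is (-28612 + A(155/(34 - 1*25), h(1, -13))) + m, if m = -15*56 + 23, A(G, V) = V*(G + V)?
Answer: -265355/9 ≈ -29484.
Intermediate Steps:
m = -817 (m = -840 + 23 = -817)
(-28612 + A(155/(34 - 1*25), h(1, -13))) + m = (-28612 - 13*(155/(34 - 1*25) - 13)) - 817 = (-28612 - 13*(155/(34 - 25) - 13)) - 817 = (-28612 - 13*(155/9 - 13)) - 817 = (-28612 - 13*38/9) - 817 = (-28612 - 494/9) - 817 = -258002/9 - 817 = -265355/9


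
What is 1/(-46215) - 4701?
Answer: -217256716/46215 ≈ -4701.0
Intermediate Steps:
1/(-46215) - 4701 = -1/46215 - 4701 = -217256716/46215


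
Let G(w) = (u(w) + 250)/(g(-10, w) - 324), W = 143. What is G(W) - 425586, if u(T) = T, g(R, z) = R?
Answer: -142146117/334 ≈ -4.2559e+5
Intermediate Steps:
G(w) = -125/167 - w/334 (G(w) = (w + 250)/(-10 - 324) = (250 + w)/(-334) = (250 + w)*(-1/334) = -125/167 - w/334)
G(W) - 425586 = (-125/167 - 1/334*143) - 425586 = (-125/167 - 143/334) - 425586 = -393/334 - 425586 = -142146117/334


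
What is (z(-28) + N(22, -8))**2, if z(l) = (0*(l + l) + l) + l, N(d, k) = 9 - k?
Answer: 1521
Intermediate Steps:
z(l) = 2*l (z(l) = (0*(2*l) + l) + l = (0 + l) + l = l + l = 2*l)
(z(-28) + N(22, -8))**2 = (2*(-28) + (9 - 1*(-8)))**2 = (-56 + (9 + 8))**2 = (-56 + 17)**2 = (-39)**2 = 1521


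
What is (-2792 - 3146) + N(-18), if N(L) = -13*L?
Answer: -5704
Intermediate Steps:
(-2792 - 3146) + N(-18) = (-2792 - 3146) - 13*(-18) = -5938 + 234 = -5704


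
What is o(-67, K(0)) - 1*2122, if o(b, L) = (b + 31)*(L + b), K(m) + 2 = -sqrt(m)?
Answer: 362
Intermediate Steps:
K(m) = -2 - sqrt(m)
o(b, L) = (31 + b)*(L + b)
o(-67, K(0)) - 1*2122 = ((-67)**2 + 31*(-2 - sqrt(0)) + 31*(-67) + (-2 - sqrt(0))*(-67)) - 1*2122 = (4489 + 31*(-2 - 1*0) - 2077 + (-2 - 1*0)*(-67)) - 2122 = (4489 + 31*(-2 + 0) - 2077 + (-2 + 0)*(-67)) - 2122 = (4489 + 31*(-2) - 2077 - 2*(-67)) - 2122 = (4489 - 62 - 2077 + 134) - 2122 = 2484 - 2122 = 362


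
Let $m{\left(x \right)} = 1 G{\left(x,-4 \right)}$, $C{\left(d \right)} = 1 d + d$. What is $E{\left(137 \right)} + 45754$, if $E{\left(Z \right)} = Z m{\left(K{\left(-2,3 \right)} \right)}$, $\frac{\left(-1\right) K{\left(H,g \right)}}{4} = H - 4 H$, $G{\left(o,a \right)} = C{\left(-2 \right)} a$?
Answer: $47946$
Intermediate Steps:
$C{\left(d \right)} = 2 d$ ($C{\left(d \right)} = d + d = 2 d$)
$G{\left(o,a \right)} = - 4 a$ ($G{\left(o,a \right)} = 2 \left(-2\right) a = - 4 a$)
$K{\left(H,g \right)} = 12 H$ ($K{\left(H,g \right)} = - 4 \left(H - 4 H\right) = - 4 \left(- 3 H\right) = 12 H$)
$m{\left(x \right)} = 16$ ($m{\left(x \right)} = 1 \left(\left(-4\right) \left(-4\right)\right) = 1 \cdot 16 = 16$)
$E{\left(Z \right)} = 16 Z$ ($E{\left(Z \right)} = Z 16 = 16 Z$)
$E{\left(137 \right)} + 45754 = 16 \cdot 137 + 45754 = 2192 + 45754 = 47946$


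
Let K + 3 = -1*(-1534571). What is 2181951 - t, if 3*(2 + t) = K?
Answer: 5011291/3 ≈ 1.6704e+6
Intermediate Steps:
K = 1534568 (K = -3 - 1*(-1534571) = -3 + 1534571 = 1534568)
t = 1534562/3 (t = -2 + (1/3)*1534568 = -2 + 1534568/3 = 1534562/3 ≈ 5.1152e+5)
2181951 - t = 2181951 - 1*1534562/3 = 2181951 - 1534562/3 = 5011291/3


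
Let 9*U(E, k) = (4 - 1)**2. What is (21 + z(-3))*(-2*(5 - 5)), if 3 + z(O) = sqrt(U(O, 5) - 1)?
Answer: 0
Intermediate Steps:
U(E, k) = 1 (U(E, k) = (4 - 1)**2/9 = (1/9)*3**2 = (1/9)*9 = 1)
z(O) = -3 (z(O) = -3 + sqrt(1 - 1) = -3 + sqrt(0) = -3 + 0 = -3)
(21 + z(-3))*(-2*(5 - 5)) = (21 - 3)*(-2*(5 - 5)) = 18*(-2*0) = 18*0 = 0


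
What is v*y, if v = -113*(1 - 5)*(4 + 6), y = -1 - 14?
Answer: -67800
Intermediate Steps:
y = -15
v = 4520 (v = -(-452)*10 = -113*(-40) = 4520)
v*y = 4520*(-15) = -67800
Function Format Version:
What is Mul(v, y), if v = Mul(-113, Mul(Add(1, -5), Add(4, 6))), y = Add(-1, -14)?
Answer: -67800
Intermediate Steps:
y = -15
v = 4520 (v = Mul(-113, Mul(-4, 10)) = Mul(-113, -40) = 4520)
Mul(v, y) = Mul(4520, -15) = -67800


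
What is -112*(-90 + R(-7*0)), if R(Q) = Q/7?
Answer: 10080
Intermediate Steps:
R(Q) = Q/7 (R(Q) = Q*(1/7) = Q/7)
-112*(-90 + R(-7*0)) = -112*(-90 + (-7*0)/7) = -112*(-90 + (1/7)*0) = -112*(-90 + 0) = -112*(-90) = 10080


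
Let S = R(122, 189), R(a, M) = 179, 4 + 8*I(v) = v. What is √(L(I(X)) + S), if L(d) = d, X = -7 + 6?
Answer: √2854/4 ≈ 13.356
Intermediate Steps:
X = -1
I(v) = -½ + v/8
S = 179
√(L(I(X)) + S) = √((-½ + (⅛)*(-1)) + 179) = √((-½ - ⅛) + 179) = √(-5/8 + 179) = √(1427/8) = √2854/4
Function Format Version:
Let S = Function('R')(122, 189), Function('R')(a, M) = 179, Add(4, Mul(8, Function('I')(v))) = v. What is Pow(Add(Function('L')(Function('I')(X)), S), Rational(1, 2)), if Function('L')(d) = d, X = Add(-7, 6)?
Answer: Mul(Rational(1, 4), Pow(2854, Rational(1, 2))) ≈ 13.356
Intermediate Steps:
X = -1
Function('I')(v) = Add(Rational(-1, 2), Mul(Rational(1, 8), v))
S = 179
Pow(Add(Function('L')(Function('I')(X)), S), Rational(1, 2)) = Pow(Add(Add(Rational(-1, 2), Mul(Rational(1, 8), -1)), 179), Rational(1, 2)) = Pow(Add(Add(Rational(-1, 2), Rational(-1, 8)), 179), Rational(1, 2)) = Pow(Add(Rational(-5, 8), 179), Rational(1, 2)) = Pow(Rational(1427, 8), Rational(1, 2)) = Mul(Rational(1, 4), Pow(2854, Rational(1, 2)))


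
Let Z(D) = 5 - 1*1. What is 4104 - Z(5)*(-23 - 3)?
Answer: 4208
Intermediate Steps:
Z(D) = 4 (Z(D) = 5 - 1 = 4)
4104 - Z(5)*(-23 - 3) = 4104 - 4*(-23 - 3) = 4104 - 4*(-26) = 4104 - 1*(-104) = 4104 + 104 = 4208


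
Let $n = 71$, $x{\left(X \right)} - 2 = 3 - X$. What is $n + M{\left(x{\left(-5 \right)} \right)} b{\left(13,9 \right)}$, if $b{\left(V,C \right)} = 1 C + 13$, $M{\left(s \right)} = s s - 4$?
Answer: $2183$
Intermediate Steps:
$x{\left(X \right)} = 5 - X$ ($x{\left(X \right)} = 2 - \left(-3 + X\right) = 5 - X$)
$M{\left(s \right)} = -4 + s^{2}$ ($M{\left(s \right)} = s^{2} - 4 = -4 + s^{2}$)
$b{\left(V,C \right)} = 13 + C$ ($b{\left(V,C \right)} = C + 13 = 13 + C$)
$n + M{\left(x{\left(-5 \right)} \right)} b{\left(13,9 \right)} = 71 + \left(-4 + \left(5 - -5\right)^{2}\right) \left(13 + 9\right) = 71 + \left(-4 + \left(5 + 5\right)^{2}\right) 22 = 71 + \left(-4 + 10^{2}\right) 22 = 71 + \left(-4 + 100\right) 22 = 71 + 96 \cdot 22 = 71 + 2112 = 2183$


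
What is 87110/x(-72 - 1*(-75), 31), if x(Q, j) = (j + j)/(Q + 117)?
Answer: 168600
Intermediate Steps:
x(Q, j) = 2*j/(117 + Q) (x(Q, j) = (2*j)/(117 + Q) = 2*j/(117 + Q))
87110/x(-72 - 1*(-75), 31) = 87110/((2*31/(117 + (-72 - 1*(-75))))) = 87110/((2*31/(117 + (-72 + 75)))) = 87110/((2*31/(117 + 3))) = 87110/((2*31/120)) = 87110/((2*31*(1/120))) = 87110/(31/60) = 87110*(60/31) = 168600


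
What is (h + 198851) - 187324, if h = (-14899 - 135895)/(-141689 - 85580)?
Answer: 374268651/32467 ≈ 11528.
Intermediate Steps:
h = 21542/32467 (h = -150794/(-227269) = -150794*(-1/227269) = 21542/32467 ≈ 0.66350)
(h + 198851) - 187324 = (21542/32467 + 198851) - 187324 = 6456116959/32467 - 187324 = 374268651/32467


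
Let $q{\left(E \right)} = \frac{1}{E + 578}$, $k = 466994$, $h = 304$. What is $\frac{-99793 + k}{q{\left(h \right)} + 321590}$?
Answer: $\frac{323871282}{283642381} \approx 1.1418$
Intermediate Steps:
$q{\left(E \right)} = \frac{1}{578 + E}$
$\frac{-99793 + k}{q{\left(h \right)} + 321590} = \frac{-99793 + 466994}{\frac{1}{578 + 304} + 321590} = \frac{367201}{\frac{1}{882} + 321590} = \frac{367201}{\frac{283642381}{882}} = 367201 \cdot \frac{882}{283642381} = \frac{323871282}{283642381}$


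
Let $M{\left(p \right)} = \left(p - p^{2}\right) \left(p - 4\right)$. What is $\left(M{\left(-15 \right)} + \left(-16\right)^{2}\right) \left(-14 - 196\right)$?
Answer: $-1011360$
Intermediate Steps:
$M{\left(p \right)} = \left(-4 + p\right) \left(p - p^{2}\right)$ ($M{\left(p \right)} = \left(p - p^{2}\right) \left(-4 + p\right) = \left(-4 + p\right) \left(p - p^{2}\right)$)
$\left(M{\left(-15 \right)} + \left(-16\right)^{2}\right) \left(-14 - 196\right) = \left(- 15 \left(-4 - \left(-15\right)^{2} + 5 \left(-15\right)\right) + \left(-16\right)^{2}\right) \left(-14 - 196\right) = \left(- 15 \left(-4 - 225 - 75\right) + 256\right) \left(-210\right) = \left(\left(-15\right) \left(-304\right) + 256\right) \left(-210\right) = \left(4560 + 256\right) \left(-210\right) = 4816 \left(-210\right) = -1011360$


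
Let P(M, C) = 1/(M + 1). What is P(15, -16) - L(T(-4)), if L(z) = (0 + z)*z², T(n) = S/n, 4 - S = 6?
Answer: -1/16 ≈ -0.062500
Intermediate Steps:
S = -2 (S = 4 - 1*6 = 4 - 6 = -2)
T(n) = -2/n
P(M, C) = 1/(1 + M)
L(z) = z³ (L(z) = z*z² = z³)
P(15, -16) - L(T(-4)) = 1/(1 + 15) - (-2/(-4))³ = 1/16 - (-2*(-¼))³ = 1/16 - (½)³ = 1/16 - 1*⅛ = 1/16 - ⅛ = -1/16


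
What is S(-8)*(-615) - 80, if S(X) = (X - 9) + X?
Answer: 15295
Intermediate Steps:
S(X) = -9 + 2*X (S(X) = (-9 + X) + X = -9 + 2*X)
S(-8)*(-615) - 80 = (-9 + 2*(-8))*(-615) - 80 = (-9 - 16)*(-615) - 80 = -25*(-615) - 80 = 15375 - 80 = 15295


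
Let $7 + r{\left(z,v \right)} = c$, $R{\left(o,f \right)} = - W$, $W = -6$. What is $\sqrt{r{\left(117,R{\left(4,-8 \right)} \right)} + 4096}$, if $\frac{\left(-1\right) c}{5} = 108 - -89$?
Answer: $4 \sqrt{194} \approx 55.714$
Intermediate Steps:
$c = -985$ ($c = - 5 \left(108 - -89\right) = - 5 \left(108 + 89\right) = \left(-5\right) 197 = -985$)
$R{\left(o,f \right)} = 6$ ($R{\left(o,f \right)} = \left(-1\right) \left(-6\right) = 6$)
$r{\left(z,v \right)} = -992$ ($r{\left(z,v \right)} = -7 - 985 = -992$)
$\sqrt{r{\left(117,R{\left(4,-8 \right)} \right)} + 4096} = \sqrt{-992 + 4096} = \sqrt{3104} = 4 \sqrt{194}$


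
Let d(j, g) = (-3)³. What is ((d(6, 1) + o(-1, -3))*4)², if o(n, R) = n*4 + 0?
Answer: 15376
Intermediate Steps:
d(j, g) = -27
o(n, R) = 4*n (o(n, R) = 4*n + 0 = 4*n)
((d(6, 1) + o(-1, -3))*4)² = ((-27 + 4*(-1))*4)² = ((-27 - 4)*4)² = (-31*4)² = (-124)² = 15376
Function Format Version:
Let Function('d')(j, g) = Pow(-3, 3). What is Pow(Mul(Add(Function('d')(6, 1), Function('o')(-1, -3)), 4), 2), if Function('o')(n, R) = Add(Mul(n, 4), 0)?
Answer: 15376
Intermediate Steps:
Function('d')(j, g) = -27
Function('o')(n, R) = Mul(4, n) (Function('o')(n, R) = Add(Mul(4, n), 0) = Mul(4, n))
Pow(Mul(Add(Function('d')(6, 1), Function('o')(-1, -3)), 4), 2) = Pow(Mul(Add(-27, Mul(4, -1)), 4), 2) = Pow(Mul(Add(-27, -4), 4), 2) = Pow(Mul(-31, 4), 2) = Pow(-124, 2) = 15376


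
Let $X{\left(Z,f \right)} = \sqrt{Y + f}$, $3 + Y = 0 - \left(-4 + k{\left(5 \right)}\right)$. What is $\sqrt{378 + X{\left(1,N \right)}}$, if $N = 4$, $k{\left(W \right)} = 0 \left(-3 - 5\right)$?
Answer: $\sqrt{378 + \sqrt{5}} \approx 19.5$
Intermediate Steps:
$k{\left(W \right)} = 0$ ($k{\left(W \right)} = 0 \left(-8\right) = 0$)
$Y = 1$ ($Y = -3 + \left(0 + \left(4 - 0\right)\right) = -3 + \left(0 + \left(4 + 0\right)\right) = -3 + \left(0 + 4\right) = -3 + 4 = 1$)
$X{\left(Z,f \right)} = \sqrt{1 + f}$
$\sqrt{378 + X{\left(1,N \right)}} = \sqrt{378 + \sqrt{1 + 4}} = \sqrt{378 + \sqrt{5}}$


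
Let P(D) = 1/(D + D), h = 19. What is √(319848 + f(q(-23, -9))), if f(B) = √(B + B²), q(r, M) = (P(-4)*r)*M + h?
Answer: √(5117568 + 2*√2585)/4 ≈ 565.56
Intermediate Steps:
P(D) = 1/(2*D)
q(r, M) = 19 - M*r/8 (q(r, M) = (((½)/(-4))*r)*M + 19 = (((½)*(-¼))*r)*M + 19 = (-r/8)*M + 19 = -M*r/8 + 19 = 19 - M*r/8)
√(319848 + f(q(-23, -9))) = √(319848 + √((19 - ⅛*(-9)*(-23))*(1 + (19 - ⅛*(-9)*(-23))))) = √(319848 + √((19 - 207/8)*(1 + (19 - 207/8)))) = √(319848 + √(-55*(1 - 55/8)/8)) = √(319848 + √(-55/8*(-47/8))) = √(319848 + √(2585/64)) = √(319848 + √2585/8)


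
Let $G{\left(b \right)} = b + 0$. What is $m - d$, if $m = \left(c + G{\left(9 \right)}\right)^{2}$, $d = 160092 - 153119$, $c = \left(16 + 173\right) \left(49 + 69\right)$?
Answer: $497773748$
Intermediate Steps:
$G{\left(b \right)} = b$
$c = 22302$ ($c = 189 \cdot 118 = 22302$)
$d = 6973$
$m = 497780721$ ($m = \left(22302 + 9\right)^{2} = 22311^{2} = 497780721$)
$m - d = 497780721 - 6973 = 497773748$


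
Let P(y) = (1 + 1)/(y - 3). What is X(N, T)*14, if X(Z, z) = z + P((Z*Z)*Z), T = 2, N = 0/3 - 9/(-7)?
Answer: -301/75 ≈ -4.0133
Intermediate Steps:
N = 9/7 (N = 0*(1/3) - 9*(-1/7) = 0 + 9/7 = 9/7 ≈ 1.2857)
P(y) = 2/(-3 + y)
X(Z, z) = z + 2/(-3 + Z**3) (X(Z, z) = z + 2/(-3 + (Z*Z)*Z) = z + 2/(-3 + Z**2*Z) = z + 2/(-3 + Z**3))
X(N, T)*14 = (2 + 2/(-3 + (9/7)**3))*14 = (2 + 2/(-3 + 729/343))*14 = (2 + 2/(-300/343))*14 = (2 + 2*(-343/300))*14 = (2 - 343/150)*14 = -43/150*14 = -301/75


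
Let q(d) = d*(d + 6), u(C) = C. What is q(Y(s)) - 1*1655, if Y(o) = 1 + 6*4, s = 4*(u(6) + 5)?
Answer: -880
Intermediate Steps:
s = 44 (s = 4*(6 + 5) = 4*11 = 44)
Y(o) = 25 (Y(o) = 1 + 24 = 25)
q(d) = d*(6 + d)
q(Y(s)) - 1*1655 = 25*(6 + 25) - 1*1655 = 25*31 - 1655 = 775 - 1655 = -880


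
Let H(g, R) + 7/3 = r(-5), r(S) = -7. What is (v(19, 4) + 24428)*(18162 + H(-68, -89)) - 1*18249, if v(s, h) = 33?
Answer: 1332042391/3 ≈ 4.4401e+8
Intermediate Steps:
H(g, R) = -28/3 (H(g, R) = -7/3 - 7 = -28/3)
(v(19, 4) + 24428)*(18162 + H(-68, -89)) - 1*18249 = (33 + 24428)*(18162 - 28/3) - 1*18249 = 24461*(54458/3) - 18249 = 1332097138/3 - 18249 = 1332042391/3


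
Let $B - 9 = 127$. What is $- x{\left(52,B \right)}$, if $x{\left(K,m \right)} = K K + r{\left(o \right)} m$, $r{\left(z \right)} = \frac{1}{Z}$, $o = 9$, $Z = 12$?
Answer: $- \frac{8146}{3} \approx -2715.3$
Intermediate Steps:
$r{\left(z \right)} = \frac{1}{12}$
$B = 136$ ($B = 9 + 127 = 136$)
$x{\left(K,m \right)} = K^{2} + \frac{m}{12}$ ($x{\left(K,m \right)} = K K + \frac{m}{12} = K^{2} + \frac{m}{12}$)
$- x{\left(52,B \right)} = - (52^{2} + \frac{1}{12} \cdot 136) = - (2704 + \frac{34}{3}) = \left(-1\right) \frac{8146}{3} = - \frac{8146}{3}$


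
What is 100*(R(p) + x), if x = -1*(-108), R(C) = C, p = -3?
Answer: 10500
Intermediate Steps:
x = 108
100*(R(p) + x) = 100*(-3 + 108) = 100*105 = 10500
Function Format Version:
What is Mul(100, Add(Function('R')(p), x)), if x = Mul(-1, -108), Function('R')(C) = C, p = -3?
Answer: 10500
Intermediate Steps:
x = 108
Mul(100, Add(Function('R')(p), x)) = Mul(100, Add(-3, 108)) = Mul(100, 105) = 10500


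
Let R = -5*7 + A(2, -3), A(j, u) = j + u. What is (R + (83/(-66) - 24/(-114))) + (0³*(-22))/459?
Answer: -46457/1254 ≈ -37.047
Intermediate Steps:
R = -36 (R = -5*7 + (2 - 3) = -35 - 1 = -36)
(R + (83/(-66) - 24/(-114))) + (0³*(-22))/459 = (-36 + (83/(-66) - 24/(-114))) + (0³*(-22))/459 = (-36 + (83*(-1/66) - 24*(-1/114))) + (0*(-22))/459 = (-36 + (-83/66 + 4/19)) + (1/459)*0 = (-36 - 1313/1254) + 0 = -46457/1254 + 0 = -46457/1254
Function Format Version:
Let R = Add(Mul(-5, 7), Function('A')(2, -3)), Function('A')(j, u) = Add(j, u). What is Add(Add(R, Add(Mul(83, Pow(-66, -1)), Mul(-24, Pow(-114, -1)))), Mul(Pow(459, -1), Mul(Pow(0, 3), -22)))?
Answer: Rational(-46457, 1254) ≈ -37.047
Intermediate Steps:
R = -36 (R = Add(Mul(-5, 7), Add(2, -3)) = Add(-35, -1) = -36)
Add(Add(R, Add(Mul(83, Pow(-66, -1)), Mul(-24, Pow(-114, -1)))), Mul(Pow(459, -1), Mul(Pow(0, 3), -22))) = Add(Add(-36, Add(Mul(83, Pow(-66, -1)), Mul(-24, Pow(-114, -1)))), Mul(Pow(459, -1), Mul(Pow(0, 3), -22))) = Add(Add(-36, Add(Mul(83, Rational(-1, 66)), Mul(-24, Rational(-1, 114)))), Mul(Rational(1, 459), Mul(0, -22))) = Add(Add(-36, Add(Rational(-83, 66), Rational(4, 19))), Mul(Rational(1, 459), 0)) = Add(Add(-36, Rational(-1313, 1254)), 0) = Add(Rational(-46457, 1254), 0) = Rational(-46457, 1254)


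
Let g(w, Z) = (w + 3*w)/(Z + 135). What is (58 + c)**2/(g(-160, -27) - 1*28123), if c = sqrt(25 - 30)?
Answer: -90693/759481 - 108*I*sqrt(5)/26189 ≈ -0.11941 - 0.0092213*I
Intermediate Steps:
g(w, Z) = 4*w/(135 + Z) (g(w, Z) = (4*w)/(135 + Z) = 4*w/(135 + Z))
c = I*sqrt(5) (c = sqrt(-5) = I*sqrt(5) ≈ 2.2361*I)
(58 + c)**2/(g(-160, -27) - 1*28123) = (58 + I*sqrt(5))**2/(4*(-160)/(135 - 27) - 1*28123) = (58 + I*sqrt(5))**2/(4*(-160)/108 - 28123) = (58 + I*sqrt(5))**2/(4*(-160)*(1/108) - 28123) = (58 + I*sqrt(5))**2/(-160/27 - 28123) = (58 + I*sqrt(5))**2/(-759481/27) = (58 + I*sqrt(5))**2*(-27/759481) = -27*(58 + I*sqrt(5))**2/759481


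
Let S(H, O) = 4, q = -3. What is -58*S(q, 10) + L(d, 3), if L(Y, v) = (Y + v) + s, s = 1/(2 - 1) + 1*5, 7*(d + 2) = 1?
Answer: -1574/7 ≈ -224.86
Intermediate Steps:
d = -13/7 (d = -2 + (⅐)*1 = -2 + ⅐ = -13/7 ≈ -1.8571)
s = 6 (s = 1/1 + 5 = 1 + 5 = 6)
L(Y, v) = 6 + Y + v (L(Y, v) = (Y + v) + 6 = 6 + Y + v)
-58*S(q, 10) + L(d, 3) = -58*4 + (6 - 13/7 + 3) = -232 + 50/7 = -1574/7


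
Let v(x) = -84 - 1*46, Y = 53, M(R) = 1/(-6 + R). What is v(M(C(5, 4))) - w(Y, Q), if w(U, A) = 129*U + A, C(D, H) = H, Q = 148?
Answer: -7115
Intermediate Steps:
w(U, A) = A + 129*U
v(x) = -130 (v(x) = -84 - 46 = -130)
v(M(C(5, 4))) - w(Y, Q) = -130 - (148 + 129*53) = -130 - (148 + 6837) = -130 - 1*6985 = -130 - 6985 = -7115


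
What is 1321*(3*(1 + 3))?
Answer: 15852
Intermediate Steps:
1321*(3*(1 + 3)) = 1321*(3*4) = 1321*12 = 15852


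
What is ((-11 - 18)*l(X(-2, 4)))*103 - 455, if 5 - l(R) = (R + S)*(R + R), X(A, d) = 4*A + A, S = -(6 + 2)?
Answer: 1059930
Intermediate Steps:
S = -8 (S = -1*8 = -8)
X(A, d) = 5*A
l(R) = 5 - 2*R*(-8 + R) (l(R) = 5 - (R - 8)*(R + R) = 5 - (-8 + R)*2*R = 5 - 2*R*(-8 + R))
((-11 - 18)*l(X(-2, 4)))*103 - 455 = ((-11 - 18)*(5 - 2*(5*(-2))² + 16*(5*(-2))))*103 - 455 = -29*(5 - 2*(-10)² + 16*(-10))*103 - 455 = -29*(5 - 2*100 - 160)*103 - 455 = -29*(5 - 200 - 160)*103 - 455 = -29*(-355)*103 - 455 = 10295*103 - 455 = 1060385 - 455 = 1059930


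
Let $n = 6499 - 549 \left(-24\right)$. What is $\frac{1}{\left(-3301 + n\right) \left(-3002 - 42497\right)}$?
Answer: $- \frac{1}{745000626} \approx -1.3423 \cdot 10^{-9}$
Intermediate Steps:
$n = 19675$ ($n = 6499 - -13176 = 6499 + 13176 = 19675$)
$\frac{1}{\left(-3301 + n\right) \left(-3002 - 42497\right)} = \frac{1}{\left(-3301 + 19675\right) \left(-3002 - 42497\right)} = \frac{1}{16374 \left(-45499\right)} = \frac{1}{-745000626} = - \frac{1}{745000626}$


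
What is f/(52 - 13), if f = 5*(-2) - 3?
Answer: -1/3 ≈ -0.33333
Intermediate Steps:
f = -13 (f = -10 - 3 = -13)
f/(52 - 13) = -13/(52 - 13) = -13/39 = (1/39)*(-13) = -1/3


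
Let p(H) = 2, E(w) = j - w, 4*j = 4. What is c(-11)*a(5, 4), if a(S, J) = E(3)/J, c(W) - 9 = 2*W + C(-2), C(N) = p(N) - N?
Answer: 9/2 ≈ 4.5000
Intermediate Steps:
j = 1 (j = (1/4)*4 = 1)
E(w) = 1 - w
C(N) = 2 - N
c(W) = 13 + 2*W (c(W) = 9 + (2*W + (2 - 1*(-2))) = 9 + (2*W + (2 + 2)) = 9 + (2*W + 4) = 9 + (4 + 2*W) = 13 + 2*W)
a(S, J) = -2/J (a(S, J) = (1 - 1*3)/J = (1 - 3)/J = -2/J)
c(-11)*a(5, 4) = (13 + 2*(-11))*(-2/4) = (13 - 22)*(-2*1/4) = -9*(-1/2) = 9/2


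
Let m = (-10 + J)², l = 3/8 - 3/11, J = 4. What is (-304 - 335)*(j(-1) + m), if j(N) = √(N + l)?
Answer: -23004 - 639*I*√1738/44 ≈ -23004.0 - 605.44*I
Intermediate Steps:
l = 9/88 (l = 3*(⅛) - 3*1/11 = 3/8 - 3/11 = 9/88 ≈ 0.10227)
m = 36 (m = (-10 + 4)² = (-6)² = 36)
j(N) = √(9/88 + N) (j(N) = √(N + 9/88) = √(9/88 + N))
(-304 - 335)*(j(-1) + m) = (-304 - 335)*(√(198 + 1936*(-1))/44 + 36) = -639*(√(198 - 1936)/44 + 36) = -639*(√(-1738)/44 + 36) = -639*((I*√1738)/44 + 36) = -639*(I*√1738/44 + 36) = -639*(36 + I*√1738/44) = -23004 - 639*I*√1738/44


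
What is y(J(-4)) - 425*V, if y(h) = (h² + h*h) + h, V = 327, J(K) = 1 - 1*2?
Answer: -138974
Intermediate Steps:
J(K) = -1 (J(K) = 1 - 2 = -1)
y(h) = h + 2*h² (y(h) = (h² + h²) + h = 2*h² + h = h + 2*h²)
y(J(-4)) - 425*V = -(1 + 2*(-1)) - 425*327 = -(1 - 2) - 138975 = -1*(-1) - 138975 = 1 - 138975 = -138974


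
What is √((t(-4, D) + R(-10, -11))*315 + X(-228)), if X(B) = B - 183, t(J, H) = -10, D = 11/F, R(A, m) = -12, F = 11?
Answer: I*√7341 ≈ 85.68*I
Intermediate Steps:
D = 1 (D = 11/11 = 11*(1/11) = 1)
X(B) = -183 + B
√((t(-4, D) + R(-10, -11))*315 + X(-228)) = √((-10 - 12)*315 + (-183 - 228)) = √(-22*315 - 411) = √(-6930 - 411) = √(-7341) = I*√7341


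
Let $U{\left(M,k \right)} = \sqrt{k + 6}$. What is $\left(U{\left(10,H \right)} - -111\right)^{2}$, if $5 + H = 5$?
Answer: $\left(111 + \sqrt{6}\right)^{2} \approx 12871.0$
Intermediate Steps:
$H = 0$ ($H = -5 + 5 = 0$)
$U{\left(M,k \right)} = \sqrt{6 + k}$
$\left(U{\left(10,H \right)} - -111\right)^{2} = \left(\sqrt{6 + 0} - -111\right)^{2} = \left(\sqrt{6} + 111\right)^{2} = \left(111 + \sqrt{6}\right)^{2}$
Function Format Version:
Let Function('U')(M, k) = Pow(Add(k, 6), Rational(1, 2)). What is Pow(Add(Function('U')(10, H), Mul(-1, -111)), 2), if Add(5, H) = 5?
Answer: Pow(Add(111, Pow(6, Rational(1, 2))), 2) ≈ 12871.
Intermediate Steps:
H = 0 (H = Add(-5, 5) = 0)
Function('U')(M, k) = Pow(Add(6, k), Rational(1, 2))
Pow(Add(Function('U')(10, H), Mul(-1, -111)), 2) = Pow(Add(Pow(Add(6, 0), Rational(1, 2)), Mul(-1, -111)), 2) = Pow(Add(Pow(6, Rational(1, 2)), 111), 2) = Pow(Add(111, Pow(6, Rational(1, 2))), 2)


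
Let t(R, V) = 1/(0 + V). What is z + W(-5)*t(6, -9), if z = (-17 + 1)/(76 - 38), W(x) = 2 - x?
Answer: -205/171 ≈ -1.1988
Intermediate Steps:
t(R, V) = 1/V
z = -8/19 (z = -16/38 = -16*1/38 = -8/19 ≈ -0.42105)
z + W(-5)*t(6, -9) = -8/19 + (2 - 1*(-5))/(-9) = -8/19 + (2 + 5)*(-⅑) = -8/19 + 7*(-⅑) = -8/19 - 7/9 = -205/171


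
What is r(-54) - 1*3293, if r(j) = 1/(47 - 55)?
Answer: -26345/8 ≈ -3293.1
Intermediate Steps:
r(j) = -⅛ (r(j) = 1/(-8) = -⅛)
r(-54) - 1*3293 = -⅛ - 1*3293 = -⅛ - 3293 = -26345/8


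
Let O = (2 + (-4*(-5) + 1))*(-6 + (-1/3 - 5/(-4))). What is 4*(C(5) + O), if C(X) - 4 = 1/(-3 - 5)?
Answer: -2713/6 ≈ -452.17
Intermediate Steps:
C(X) = 31/8 (C(X) = 4 + 1/(-3 - 5) = 4 + 1/(-8) = 4 - 1/8 = 31/8)
O = -1403/12 (O = (2 + (20 + 1))*(-6 + (-1*1/3 - 5*(-1/4))) = (2 + 21)*(-6 + (-1/3 + 5/4)) = 23*(-6 + 11/12) = 23*(-61/12) = -1403/12 ≈ -116.92)
4*(C(5) + O) = 4*(31/8 - 1403/12) = 4*(-2713/24) = -2713/6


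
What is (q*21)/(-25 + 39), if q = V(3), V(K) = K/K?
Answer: 3/2 ≈ 1.5000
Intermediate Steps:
V(K) = 1
q = 1
(q*21)/(-25 + 39) = (1*21)/(-25 + 39) = 21/14 = 21*(1/14) = 3/2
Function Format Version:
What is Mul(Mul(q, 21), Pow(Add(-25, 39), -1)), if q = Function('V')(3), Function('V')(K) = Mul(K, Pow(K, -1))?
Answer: Rational(3, 2) ≈ 1.5000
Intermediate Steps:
Function('V')(K) = 1
q = 1
Mul(Mul(q, 21), Pow(Add(-25, 39), -1)) = Mul(Mul(1, 21), Pow(Add(-25, 39), -1)) = Mul(21, Pow(14, -1)) = Mul(21, Rational(1, 14)) = Rational(3, 2)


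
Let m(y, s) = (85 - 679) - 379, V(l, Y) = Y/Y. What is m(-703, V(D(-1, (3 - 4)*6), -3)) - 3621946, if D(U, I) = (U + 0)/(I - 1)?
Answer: -3622919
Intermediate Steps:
D(U, I) = U/(-1 + I)
V(l, Y) = 1
m(y, s) = -973 (m(y, s) = -594 - 379 = -973)
m(-703, V(D(-1, (3 - 4)*6), -3)) - 3621946 = -973 - 3621946 = -3622919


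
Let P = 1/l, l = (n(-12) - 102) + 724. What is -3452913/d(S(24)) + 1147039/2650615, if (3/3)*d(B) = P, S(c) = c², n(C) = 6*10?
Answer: -6241897919052551/2650615 ≈ -2.3549e+9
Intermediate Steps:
n(C) = 60
l = 682 (l = (60 - 102) + 724 = -42 + 724 = 682)
P = 1/682 ≈ 0.0014663
d(B) = 1/682
-3452913/d(S(24)) + 1147039/2650615 = -3452913/1/682 + 1147039/2650615 = -3452913*682 + 1147039*(1/2650615) = -2354886666 + 1147039/2650615 = -6241897919052551/2650615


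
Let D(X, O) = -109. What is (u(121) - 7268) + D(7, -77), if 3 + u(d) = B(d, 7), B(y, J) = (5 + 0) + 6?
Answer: -7369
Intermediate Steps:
B(y, J) = 11 (B(y, J) = 5 + 6 = 11)
u(d) = 8 (u(d) = -3 + 11 = 8)
(u(121) - 7268) + D(7, -77) = (8 - 7268) - 109 = -7260 - 109 = -7369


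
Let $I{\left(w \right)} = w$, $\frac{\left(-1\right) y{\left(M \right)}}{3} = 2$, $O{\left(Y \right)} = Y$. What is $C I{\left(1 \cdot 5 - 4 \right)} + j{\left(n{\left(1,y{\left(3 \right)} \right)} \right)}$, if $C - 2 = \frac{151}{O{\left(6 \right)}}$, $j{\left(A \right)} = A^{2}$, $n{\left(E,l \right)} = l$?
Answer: $\frac{379}{6} \approx 63.167$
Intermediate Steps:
$y{\left(M \right)} = -6$ ($y{\left(M \right)} = \left(-3\right) 2 = -6$)
$C = \frac{163}{6}$ ($C = 2 + \frac{151}{6} = \frac{163}{6} \approx 27.167$)
$C I{\left(1 \cdot 5 - 4 \right)} + j{\left(n{\left(1,y{\left(3 \right)} \right)} \right)} = \frac{163 \left(1 \cdot 5 - 4\right)}{6} + \left(-6\right)^{2} = \frac{163 \left(5 - 4\right)}{6} + 36 = \frac{163}{6} \cdot 1 + 36 = \frac{163}{6} + 36 = \frac{379}{6}$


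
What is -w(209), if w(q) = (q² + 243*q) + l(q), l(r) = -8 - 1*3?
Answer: -94457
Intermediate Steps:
l(r) = -11 (l(r) = -8 - 3 = -11)
w(q) = -11 + q² + 243*q (w(q) = (q² + 243*q) - 11 = -11 + q² + 243*q)
-w(209) = -(-11 + 209² + 243*209) = -(-11 + 43681 + 50787) = -1*94457 = -94457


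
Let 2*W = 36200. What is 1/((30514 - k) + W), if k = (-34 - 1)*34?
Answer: 1/49804 ≈ 2.0079e-5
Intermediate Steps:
W = 18100 (W = (½)*36200 = 18100)
k = -1190 (k = -35*34 = -1190)
1/((30514 - k) + W) = 1/((30514 - 1*(-1190)) + 18100) = 1/((30514 + 1190) + 18100) = 1/(31704 + 18100) = 1/49804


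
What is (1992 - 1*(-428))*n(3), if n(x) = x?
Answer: 7260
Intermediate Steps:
(1992 - 1*(-428))*n(3) = (1992 - 1*(-428))*3 = (1992 + 428)*3 = 2420*3 = 7260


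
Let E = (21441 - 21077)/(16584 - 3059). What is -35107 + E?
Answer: -474821811/13525 ≈ -35107.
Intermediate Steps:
E = 364/13525 ≈ 0.026913
-35107 + E = -35107 + 364/13525 = -474821811/13525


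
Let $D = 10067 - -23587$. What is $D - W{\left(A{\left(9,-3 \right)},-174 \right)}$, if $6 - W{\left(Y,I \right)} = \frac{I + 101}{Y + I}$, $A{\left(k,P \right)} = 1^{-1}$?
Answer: $\frac{5821177}{173} \approx 33648.0$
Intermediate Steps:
$A{\left(k,P \right)} = 1$
$W{\left(Y,I \right)} = 6 - \frac{101 + I}{I + Y}$ ($W{\left(Y,I \right)} = 6 - \frac{I + 101}{Y + I} = 6 - \frac{101 + I}{I + Y}$)
$D = 33654$ ($D = 10067 + 23587 = 33654$)
$D - W{\left(A{\left(9,-3 \right)},-174 \right)} = 33654 - \frac{-101 + 5 \left(-174\right) + 6 \cdot 1}{-174 + 1} = 33654 - \frac{-101 - 870 + 6}{-173} = 33654 - \left(- \frac{1}{173}\right) \left(-965\right) = 33654 - \frac{965}{173} = \frac{5821177}{173}$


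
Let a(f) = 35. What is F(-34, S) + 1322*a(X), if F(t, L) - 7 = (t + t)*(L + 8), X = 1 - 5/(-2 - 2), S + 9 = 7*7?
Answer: 43013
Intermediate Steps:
S = 40 (S = -9 + 7*7 = -9 + 49 = 40)
X = 9/4 (X = 1 - 5/(-4) = 1 - 5*(-¼) = 1 + 5/4 = 9/4 ≈ 2.2500)
F(t, L) = 7 + 2*t*(8 + L) (F(t, L) = 7 + (t + t)*(L + 8) = 7 + (2*t)*(8 + L) = 7 + 2*t*(8 + L))
F(-34, S) + 1322*a(X) = (7 + 16*(-34) + 2*40*(-34)) + 1322*35 = (7 - 544 - 2720) + 46270 = -3257 + 46270 = 43013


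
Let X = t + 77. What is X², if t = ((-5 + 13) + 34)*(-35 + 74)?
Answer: 2941225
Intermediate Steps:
t = 1638 (t = (8 + 34)*39 = 42*39 = 1638)
X = 1715 (X = 1638 + 77 = 1715)
X² = 1715² = 2941225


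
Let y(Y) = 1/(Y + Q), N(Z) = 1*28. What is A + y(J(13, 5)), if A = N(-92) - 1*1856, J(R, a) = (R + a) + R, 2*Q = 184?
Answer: -224843/123 ≈ -1828.0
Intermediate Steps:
Q = 92 (Q = (½)*184 = 92)
N(Z) = 28
J(R, a) = a + 2*R
y(Y) = 1/(92 + Y) (y(Y) = 1/(Y + 92) = 1/(92 + Y))
A = -1828 (A = 28 - 1*1856 = 28 - 1856 = -1828)
A + y(J(13, 5)) = -1828 + 1/(92 + (5 + 2*13)) = -1828 + 1/(92 + (5 + 26)) = -1828 + 1/(92 + 31) = -1828 + 1/123 = -224843/123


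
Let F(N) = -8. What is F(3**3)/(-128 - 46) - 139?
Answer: -12089/87 ≈ -138.95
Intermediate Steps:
F(3**3)/(-128 - 46) - 139 = -8/(-128 - 46) - 139 = -8/(-174) - 139 = -8*(-1/174) - 139 = 4/87 - 139 = -12089/87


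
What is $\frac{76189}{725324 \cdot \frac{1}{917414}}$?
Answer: $\frac{34948427623}{362662} \approx 96366.0$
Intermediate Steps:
$\frac{76189}{725324 \cdot \frac{1}{917414}} = \frac{76189}{\frac{362662}{458707}} = 76189 \cdot \frac{458707}{362662} = \frac{34948427623}{362662}$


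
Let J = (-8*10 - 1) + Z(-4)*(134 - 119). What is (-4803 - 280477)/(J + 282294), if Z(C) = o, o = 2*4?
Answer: -285280/282333 ≈ -1.0104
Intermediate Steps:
o = 8
Z(C) = 8
J = 39 (J = (-8*10 - 1) + 8*(134 - 119) = (-80 - 1) + 8*15 = -81 + 120 = 39)
(-4803 - 280477)/(J + 282294) = (-4803 - 280477)/(39 + 282294) = -285280/282333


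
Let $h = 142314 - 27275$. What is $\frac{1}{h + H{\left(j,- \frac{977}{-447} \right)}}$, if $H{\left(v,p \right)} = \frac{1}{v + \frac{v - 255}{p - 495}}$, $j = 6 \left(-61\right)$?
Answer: $\frac{80347821}{9243132759731} \approx 8.6927 \cdot 10^{-6}$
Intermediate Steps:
$j = -366$
$h = 115039$ ($h = 142314 - 27275 = 115039$)
$H{\left(v,p \right)} = \frac{1}{v + \frac{-255 + v}{-495 + p}}$
$\frac{1}{h + H{\left(j,- \frac{977}{-447} \right)}} = \frac{1}{115039 + \frac{495 - - \frac{977}{-447}}{255 + 494 \left(-366\right) - - \frac{977}{-447} \left(-366\right)}} = \frac{1}{115039 + \frac{495 - \left(-977\right) \left(- \frac{1}{447}\right)}{255 - 180804 - \left(-977\right) \left(- \frac{1}{447}\right) \left(-366\right)}} = \frac{1}{115039 + \frac{495 - \frac{977}{447}}{255 - 180804 - \frac{977}{447} \left(-366\right)}} = \frac{1}{115039 + \frac{495 - \frac{977}{447}}{255 - 180804 + \frac{119194}{149}}} = \frac{1}{115039 + \frac{1}{- \frac{26782607}{149}} \cdot \frac{220288}{447}} = \frac{1}{115039 - \frac{220288}{80347821}} = \frac{1}{\frac{9243132759731}{80347821}} = \frac{80347821}{9243132759731}$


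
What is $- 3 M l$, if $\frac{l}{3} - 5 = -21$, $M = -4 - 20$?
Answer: $-3456$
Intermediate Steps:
$M = -24$ ($M = -4 - 20 = -24$)
$l = -48$ ($l = 15 + 3 \left(-21\right) = 15 - 63 = -48$)
$- 3 M l = \left(-3\right) \left(-24\right) \left(-48\right) = 72 \left(-48\right) = -3456$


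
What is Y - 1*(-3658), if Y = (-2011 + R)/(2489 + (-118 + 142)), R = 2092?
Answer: 9192635/2513 ≈ 3658.0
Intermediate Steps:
Y = 81/2513 (Y = (-2011 + 2092)/(2489 + (-118 + 142)) = 81/(2489 + 24) = 81/2513 ≈ 0.032232)
Y - 1*(-3658) = 81/2513 - 1*(-3658) = 81/2513 + 3658 = 9192635/2513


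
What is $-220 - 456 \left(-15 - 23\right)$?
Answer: $17108$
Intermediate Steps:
$-220 - 456 \left(-15 - 23\right) = -220 - -17328 = -220 + 17328 = 17108$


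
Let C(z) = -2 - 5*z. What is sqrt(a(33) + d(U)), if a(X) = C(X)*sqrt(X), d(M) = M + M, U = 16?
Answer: sqrt(32 - 167*sqrt(33)) ≈ 30.452*I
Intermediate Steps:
d(M) = 2*M
a(X) = sqrt(X)*(-2 - 5*X) (a(X) = (-2 - 5*X)*sqrt(X) = sqrt(X)*(-2 - 5*X))
sqrt(a(33) + d(U)) = sqrt(sqrt(33)*(-2 - 5*33) + 2*16) = sqrt(sqrt(33)*(-2 - 165) + 32) = sqrt(sqrt(33)*(-167) + 32) = sqrt(-167*sqrt(33) + 32) = sqrt(32 - 167*sqrt(33))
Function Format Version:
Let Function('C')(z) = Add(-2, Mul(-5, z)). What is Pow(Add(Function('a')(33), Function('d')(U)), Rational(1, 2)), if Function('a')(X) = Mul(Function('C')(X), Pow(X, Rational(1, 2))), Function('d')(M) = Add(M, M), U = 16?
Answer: Pow(Add(32, Mul(-167, Pow(33, Rational(1, 2)))), Rational(1, 2)) ≈ Mul(30.452, I)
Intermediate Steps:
Function('d')(M) = Mul(2, M)
Function('a')(X) = Mul(Pow(X, Rational(1, 2)), Add(-2, Mul(-5, X))) (Function('a')(X) = Mul(Add(-2, Mul(-5, X)), Pow(X, Rational(1, 2))) = Mul(Pow(X, Rational(1, 2)), Add(-2, Mul(-5, X))))
Pow(Add(Function('a')(33), Function('d')(U)), Rational(1, 2)) = Pow(Add(Mul(Pow(33, Rational(1, 2)), Add(-2, Mul(-5, 33))), Mul(2, 16)), Rational(1, 2)) = Pow(Add(Mul(Pow(33, Rational(1, 2)), Add(-2, -165)), 32), Rational(1, 2)) = Pow(Add(Mul(Pow(33, Rational(1, 2)), -167), 32), Rational(1, 2)) = Pow(Add(Mul(-167, Pow(33, Rational(1, 2))), 32), Rational(1, 2)) = Pow(Add(32, Mul(-167, Pow(33, Rational(1, 2)))), Rational(1, 2))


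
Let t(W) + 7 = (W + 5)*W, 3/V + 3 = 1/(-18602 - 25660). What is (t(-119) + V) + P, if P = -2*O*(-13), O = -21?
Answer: 1727824445/132787 ≈ 13012.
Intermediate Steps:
V = -132786/132787 (V = 3/(-3 + 1/(-18602 - 25660)) = 3/(-3 + 1/(-44262)) = 3/(-3 - 1/44262) = 3/(-132787/44262) = 3*(-44262/132787) = -132786/132787 ≈ -0.99999)
P = -546 (P = -2*(-21)*(-13) = 42*(-13) = -546)
t(W) = -7 + W*(5 + W) (t(W) = -7 + (W + 5)*W = -7 + (5 + W)*W = -7 + W*(5 + W))
(t(-119) + V) + P = ((-7 + (-119)**2 + 5*(-119)) - 132786/132787) - 546 = ((-7 + 14161 - 595) - 132786/132787) - 546 = (13559 - 132786/132787) - 546 = 1800326147/132787 - 546 = 1727824445/132787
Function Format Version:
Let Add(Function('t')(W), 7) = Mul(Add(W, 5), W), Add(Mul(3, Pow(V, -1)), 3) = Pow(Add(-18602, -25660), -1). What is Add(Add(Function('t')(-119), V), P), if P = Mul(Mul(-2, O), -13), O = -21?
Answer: Rational(1727824445, 132787) ≈ 13012.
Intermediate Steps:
V = Rational(-132786, 132787) (V = Mul(3, Pow(Add(-3, Pow(Add(-18602, -25660), -1)), -1)) = Mul(3, Pow(Add(-3, Pow(-44262, -1)), -1)) = Mul(3, Pow(Add(-3, Rational(-1, 44262)), -1)) = Mul(3, Pow(Rational(-132787, 44262), -1)) = Mul(3, Rational(-44262, 132787)) = Rational(-132786, 132787) ≈ -0.99999)
P = -546 (P = Mul(Mul(-2, -21), -13) = Mul(42, -13) = -546)
Function('t')(W) = Add(-7, Mul(W, Add(5, W))) (Function('t')(W) = Add(-7, Mul(Add(W, 5), W)) = Add(-7, Mul(Add(5, W), W)) = Add(-7, Mul(W, Add(5, W))))
Add(Add(Function('t')(-119), V), P) = Add(Add(Add(-7, Pow(-119, 2), Mul(5, -119)), Rational(-132786, 132787)), -546) = Add(Add(Add(-7, 14161, -595), Rational(-132786, 132787)), -546) = Add(Add(13559, Rational(-132786, 132787)), -546) = Add(Rational(1800326147, 132787), -546) = Rational(1727824445, 132787)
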